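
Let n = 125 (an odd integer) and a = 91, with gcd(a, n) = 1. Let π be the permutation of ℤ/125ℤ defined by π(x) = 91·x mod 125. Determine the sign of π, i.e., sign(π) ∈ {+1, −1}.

+1

Orbit of 91 under x↦91x: [91, 31, 71, 86, 76, 41, 106]… (length divides ord_125(91)).
13 cycles of lengths [25, 25, 25, 25, 5, 5, 5, 5, 1, 1, 1, 1, 1].
13 cycles on 125: each ℓ→(−1)^(ℓ−1), product (−1)^112 = +1.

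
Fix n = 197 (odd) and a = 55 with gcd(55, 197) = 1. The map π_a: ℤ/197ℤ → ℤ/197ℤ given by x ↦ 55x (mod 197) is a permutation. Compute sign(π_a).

Start at x=93: 93 → 190 → 9 → 101 → 39 → 175 → 169 → … (one orbit).
Decompose π into cycles: lengths [98, 98, 1] (3 cycles, including the fixed point 0).
3 cycles on 197: each ℓ→(−1)^(ℓ−1), product (−1)^194 = +1.
Zolotarev: (55|197) = +1, matching the cycle-count sign.

+1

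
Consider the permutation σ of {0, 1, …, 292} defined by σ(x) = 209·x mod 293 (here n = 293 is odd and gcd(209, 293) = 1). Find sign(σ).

Orbit of 15 under x↦209x: [15, 205, 67, 232, 143, 1, 209]… (length divides ord_293(209)).
3 cycles of lengths [146, 146, 1].
n − c = 293 − 3 = 290; sign = (−1)^290 = +1.
The Jacobi symbol (209|293) = +1 (Zolotarev) agrees.

+1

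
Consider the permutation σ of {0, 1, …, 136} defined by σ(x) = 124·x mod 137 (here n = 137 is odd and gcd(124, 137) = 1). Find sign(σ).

Orbit of 131 under x↦124x: [131, 78, 82, 30, 21, 1, 124]… (length divides ord_137(124)).
Cycle lengths of π_124 on ℤ/137ℤ: [136, 1]; 2 cycles in total.
Σ(ℓ_i−1) = 137−2 = 135; sign = (−1)^135 = -1.

-1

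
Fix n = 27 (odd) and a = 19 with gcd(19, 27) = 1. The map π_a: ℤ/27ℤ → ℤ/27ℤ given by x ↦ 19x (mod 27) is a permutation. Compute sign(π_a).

Orbit of 10 under x↦19x: [10, 1, 19]… (length divides ord_27(19)).
Cycle lengths of π_19 on ℤ/27ℤ: [3, 3, 3, 3, 3, 3, 1, 1, 1, 1, 1, 1, 1, 1, 1]; 15 cycles in total.
n − c = 27 − 15 = 12; sign = (−1)^12 = +1.

+1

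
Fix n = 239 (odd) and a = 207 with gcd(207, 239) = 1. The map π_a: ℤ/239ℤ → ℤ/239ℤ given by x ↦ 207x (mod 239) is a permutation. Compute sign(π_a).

-1

Start at x=80: 80 → 69 → 182 → 151 → 187 → 230 → 49 → … (one orbit).
2 cycles of lengths [238, 1].
2 cycles on 239: each ℓ→(−1)^(ℓ−1), product (−1)^237 = -1.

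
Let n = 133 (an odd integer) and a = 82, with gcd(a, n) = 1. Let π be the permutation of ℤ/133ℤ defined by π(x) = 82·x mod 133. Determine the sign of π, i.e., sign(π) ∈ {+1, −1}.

Trace 20: π^k(20) = [20, 44, 17, 64, 61, 81, 125] for k=0..6.
10 cycles of lengths [18, 18, 18, 18, 18, 18, 9, 9, 6, 1].
133 − 10 = 123 transpositions; sign(π) = (−1)^123 = -1.
(82|133)_J = -1 (Zolotarev's lemma cross-check).

-1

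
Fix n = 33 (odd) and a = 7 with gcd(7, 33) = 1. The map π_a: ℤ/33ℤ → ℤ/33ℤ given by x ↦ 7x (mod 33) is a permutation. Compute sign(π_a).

-1

Start at x=4: 4 → 28 → 31 → 19 → 1 → 7 → 16 → … (one orbit).
Decompose π into cycles: lengths [10, 10, 10, 1, 1, 1] (6 cycles, including the fixed point 0).
6 cycles on 33: each ℓ→(−1)^(ℓ−1), product (−1)^27 = -1.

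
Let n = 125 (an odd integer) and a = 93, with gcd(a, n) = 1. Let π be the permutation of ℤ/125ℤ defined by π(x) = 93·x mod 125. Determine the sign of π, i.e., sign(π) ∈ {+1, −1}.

Orbit of 82 under x↦93x: [82, 1, 93, 24, 107, 76, 68]… (length divides ord_125(93)).
Cycle type of π: 20×5 + 4×6 + 1; total 12 cycles.
n − c = 125 − 12 = 113; sign = (−1)^113 = -1.
Via Zolotarev, sign(π_{93}) = (93|125) = -1.

-1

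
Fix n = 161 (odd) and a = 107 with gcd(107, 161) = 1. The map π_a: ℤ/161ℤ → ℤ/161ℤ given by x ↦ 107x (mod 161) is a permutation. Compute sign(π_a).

Trace 43: π^k(43) = [43, 93, 130, 64, 86, 25, 99] for k=0..6.
Cycle type of π: 66×2 + 22 + 3×2 + 1; total 6 cycles.
sign(π) = (−1)^{n − #cycles} = (−1)^{161−6} = (−1)^155 = -1.
(107|161)_J = -1 (Zolotarev's lemma cross-check).

-1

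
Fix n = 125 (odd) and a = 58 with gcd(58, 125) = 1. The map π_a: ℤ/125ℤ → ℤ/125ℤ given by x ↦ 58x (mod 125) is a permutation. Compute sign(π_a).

Start at x=26: 26 → 8 → 89 → 37 → 21 → 93 → 19 → … (one orbit).
π_58 has 4 disjoint cycles with lengths [100, 20, 4, 1] on {0,…,124}.
sign(π) = (−1)^{n − #cycles} = (−1)^{125−4} = (−1)^121 = -1.

-1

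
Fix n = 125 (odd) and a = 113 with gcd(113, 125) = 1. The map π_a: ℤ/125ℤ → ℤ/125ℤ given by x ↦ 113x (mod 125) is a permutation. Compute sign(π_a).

Orbit of 56 under x↦113x: [56, 78, 64, 107, 91, 33, 104]… (length divides ord_125(113)).
The orbit structure of x ↦ 113x mod 125: 4 orbits of sizes [100, 20, 4, 1].
4 cycles on 125: each ℓ→(−1)^(ℓ−1), product (−1)^121 = -1.

-1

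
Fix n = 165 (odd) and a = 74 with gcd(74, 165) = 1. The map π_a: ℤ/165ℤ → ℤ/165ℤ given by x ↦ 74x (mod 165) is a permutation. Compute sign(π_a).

Start at x=29: 29 → 1 → 74 → 31 → 149 → 136 → 164 → … (one orbit).
Decompose π into cycles: lengths [10, 10, 10, 10, 10, 10, 10, 10, 10, 10, 10, 10, 10, 10, 10, 2, 2, 2, 2, 2, 2, 2, 1] (23 cycles, including the fixed point 0).
n − c = 165 − 23 = 142; sign = (−1)^142 = +1.
(74|165)_J = +1 (Zolotarev's lemma cross-check).

+1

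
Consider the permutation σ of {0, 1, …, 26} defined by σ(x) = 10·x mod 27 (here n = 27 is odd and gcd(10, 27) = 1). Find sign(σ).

Trace 10: π^k(10) = [10, 19, 1] for k=0..2.
π_10 has 15 disjoint cycles with lengths [3, 3, 3, 3, 3, 3, 1, 1, 1, 1, 1, 1, 1, 1, 1] on {0,…,26}.
15 cycles on 27: each ℓ→(−1)^(ℓ−1), product (−1)^12 = +1.
Via Zolotarev, sign(π_{10}) = (10|27) = +1.

+1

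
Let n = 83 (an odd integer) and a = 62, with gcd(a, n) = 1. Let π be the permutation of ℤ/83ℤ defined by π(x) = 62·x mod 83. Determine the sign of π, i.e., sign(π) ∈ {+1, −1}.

-1

Start at x=59: 59 → 6 → 40 → 73 → 44 → 72 → 65 → … (one orbit).
Decompose π into cycles: lengths [82, 1] (2 cycles, including the fixed point 0).
n − c = 83 − 2 = 81; sign = (−1)^81 = -1.
Zolotarev: (62|83) = -1, matching the cycle-count sign.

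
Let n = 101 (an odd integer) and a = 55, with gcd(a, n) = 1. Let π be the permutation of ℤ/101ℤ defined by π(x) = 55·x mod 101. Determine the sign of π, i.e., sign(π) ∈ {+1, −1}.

Orbit of 31 under x↦55x: [31, 89, 47, 60, 68, 3, 64]… (length divides ord_101(55)).
π_55 has 2 disjoint cycles with lengths [100, 1] on {0,…,100}.
With 2 cycles on 101 points, sign = (−1)^{101−2} = -1.

-1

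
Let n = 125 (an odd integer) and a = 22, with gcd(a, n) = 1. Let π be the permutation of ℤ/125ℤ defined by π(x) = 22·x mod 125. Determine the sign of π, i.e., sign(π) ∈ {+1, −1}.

Start at x=52: 52 → 19 → 43 → 71 → 62 → 114 → 8 → … (one orbit).
Cycle type of π: 100 + 20 + 4 + 1; total 4 cycles.
Σ(ℓ_i−1) = 125−4 = 121; sign = (−1)^121 = -1.

-1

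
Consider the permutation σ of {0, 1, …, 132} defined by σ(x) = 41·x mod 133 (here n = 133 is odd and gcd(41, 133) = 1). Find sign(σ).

+1

Start at x=132: 132 → 92 → 48 → 106 → 90 → 99 → 69 → … (one orbit).
Cycle type of π: 18×7 + 2×3 + 1; total 11 cycles.
With 11 cycles on 133 points, sign = (−1)^{133−11} = +1.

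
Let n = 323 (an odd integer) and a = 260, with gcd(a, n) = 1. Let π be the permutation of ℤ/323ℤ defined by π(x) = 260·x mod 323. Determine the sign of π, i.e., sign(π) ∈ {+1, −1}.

+1

Start at x=263: 263 → 227 → 234 → 116 → 121 → 129 → 271 → … (one orbit).
Decompose π into cycles: lengths [144, 144, 18, 16, 1] (5 cycles, including the fixed point 0).
n − c = 323 − 5 = 318; sign = (−1)^318 = +1.
Check: (260/323) = +1 by Zolotarev.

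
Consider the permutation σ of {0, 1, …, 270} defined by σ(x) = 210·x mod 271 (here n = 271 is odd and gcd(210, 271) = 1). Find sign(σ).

-1

Trace 130: π^k(130) = [130, 200, 266, 34, 94, 228, 184] for k=0..6.
Cycle type of π: 270 + 1; total 2 cycles.
2 cycles on 271: each ℓ→(−1)^(ℓ−1), product (−1)^269 = -1.
Zolotarev: (210|271) = -1, matching the cycle-count sign.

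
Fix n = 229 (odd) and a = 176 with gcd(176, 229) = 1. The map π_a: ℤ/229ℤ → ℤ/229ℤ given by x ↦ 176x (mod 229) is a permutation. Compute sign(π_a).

Orbit of 165 under x↦176x: [165, 186, 218, 125, 16, 68, 60]… (length divides ord_229(176)).
7 cycles of lengths [38, 38, 38, 38, 38, 38, 1].
sign(π) = (−1)^{n − #cycles} = (−1)^{229−7} = (−1)^222 = +1.

+1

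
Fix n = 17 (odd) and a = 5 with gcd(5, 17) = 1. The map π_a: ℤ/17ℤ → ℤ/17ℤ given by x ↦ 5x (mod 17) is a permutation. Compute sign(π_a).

-1

Orbit of 10 under x↦5x: [10, 16, 12, 9, 11, 4, 3]… (length divides ord_17(5)).
π_5 has 2 disjoint cycles with lengths [16, 1] on {0,…,16}.
2 cycles on 17: each ℓ→(−1)^(ℓ−1), product (−1)^15 = -1.
Zolotarev: (5|17) = -1, matching the cycle-count sign.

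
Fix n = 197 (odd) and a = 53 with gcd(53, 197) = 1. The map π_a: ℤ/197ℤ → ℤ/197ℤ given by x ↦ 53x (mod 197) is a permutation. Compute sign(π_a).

Orbit of 88 under x↦53x: [88, 133, 154, 85, 171, 1, 53]… (length divides ord_197(53)).
Cycle type of π: 49×4 + 1; total 5 cycles.
197 − 5 = 192 transpositions; sign(π) = (−1)^192 = +1.

+1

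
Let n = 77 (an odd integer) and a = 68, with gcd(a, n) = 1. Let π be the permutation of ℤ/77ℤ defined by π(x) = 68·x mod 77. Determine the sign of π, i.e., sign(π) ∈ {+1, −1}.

+1

Start at x=15: 15 → 19 → 60 → 76 → 9 → 73 → 36 → … (one orbit).
Decompose π into cycles: lengths [30, 30, 10, 6, 1] (5 cycles, including the fixed point 0).
Σ(ℓ_i−1) = 77−5 = 72; sign = (−1)^72 = +1.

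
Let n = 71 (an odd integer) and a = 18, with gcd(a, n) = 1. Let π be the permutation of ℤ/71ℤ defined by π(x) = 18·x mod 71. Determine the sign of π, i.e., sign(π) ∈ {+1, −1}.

+1

Start at x=20: 20 → 5 → 19 → 58 → 50 → 48 → 12 → … (one orbit).
Cycle lengths of π_18 on ℤ/71ℤ: [35, 35, 1]; 3 cycles in total.
71 − 3 = 68 transpositions; sign(π) = (−1)^68 = +1.
Via Zolotarev, sign(π_{18}) = (18|71) = +1.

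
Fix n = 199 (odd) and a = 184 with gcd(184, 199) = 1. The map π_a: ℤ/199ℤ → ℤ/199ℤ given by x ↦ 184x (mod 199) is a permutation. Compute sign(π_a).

+1

Trace 14: π^k(14) = [14, 188, 165, 112, 111, 126, 100] for k=0..6.
Decompose π into cycles: lengths [99, 99, 1] (3 cycles, including the fixed point 0).
199 − 3 = 196 transpositions; sign(π) = (−1)^196 = +1.
(184|199)_J = +1 (Zolotarev's lemma cross-check).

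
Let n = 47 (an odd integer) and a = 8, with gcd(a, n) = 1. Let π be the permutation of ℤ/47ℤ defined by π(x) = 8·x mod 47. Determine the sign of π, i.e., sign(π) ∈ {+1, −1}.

Orbit of 32 under x↦8x: [32, 21, 27, 28, 36, 6, 1]… (length divides ord_47(8)).
The orbit structure of x ↦ 8x mod 47: 3 orbits of sizes [23, 23, 1].
n − c = 47 − 3 = 44; sign = (−1)^44 = +1.

+1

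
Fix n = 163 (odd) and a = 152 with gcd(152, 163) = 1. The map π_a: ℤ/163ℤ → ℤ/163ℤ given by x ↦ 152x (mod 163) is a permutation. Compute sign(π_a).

+1

Start at x=131: 131 → 26 → 40 → 49 → 113 → 61 → 144 → … (one orbit).
3 cycles of lengths [81, 81, 1].
With 3 cycles on 163 points, sign = (−1)^{163−3} = +1.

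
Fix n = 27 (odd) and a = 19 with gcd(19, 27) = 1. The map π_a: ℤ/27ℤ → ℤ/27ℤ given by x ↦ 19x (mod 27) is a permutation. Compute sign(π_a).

Start at x=10: 10 → 1 → 19 → 10 (one orbit).
Cycle lengths of π_19 on ℤ/27ℤ: [3, 3, 3, 3, 3, 3, 1, 1, 1, 1, 1, 1, 1, 1, 1]; 15 cycles in total.
27 − 15 = 12 transpositions; sign(π) = (−1)^12 = +1.

+1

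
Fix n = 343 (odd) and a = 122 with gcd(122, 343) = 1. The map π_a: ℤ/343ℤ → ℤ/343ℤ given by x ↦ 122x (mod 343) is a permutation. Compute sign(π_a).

Trace 114: π^k(114) = [114, 188, 298, 341, 99, 73, 331] for k=0..6.
4 cycles of lengths [294, 42, 6, 1].
4 cycles on 343: each ℓ→(−1)^(ℓ−1), product (−1)^339 = -1.
Check: (122/343) = -1 by Zolotarev.

-1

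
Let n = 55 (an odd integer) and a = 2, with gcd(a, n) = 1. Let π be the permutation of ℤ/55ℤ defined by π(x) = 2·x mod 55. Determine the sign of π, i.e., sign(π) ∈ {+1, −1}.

+1

Orbit of 7 under x↦2x: [7, 14, 28, 1, 2, 4, 8]… (length divides ord_55(2)).
Cycle type of π: 20×2 + 10 + 4 + 1; total 5 cycles.
55 − 5 = 50 transpositions; sign(π) = (−1)^50 = +1.
(2|55)_J = +1 (Zolotarev's lemma cross-check).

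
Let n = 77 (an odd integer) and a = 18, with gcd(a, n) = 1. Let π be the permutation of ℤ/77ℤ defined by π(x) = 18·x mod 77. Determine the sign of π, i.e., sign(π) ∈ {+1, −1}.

Orbit of 53 under x↦18x: [53, 30, 1, 18, 16, 57, 25]… (length divides ord_77(18)).
Cycle lengths of π_18 on ℤ/77ℤ: [30, 30, 10, 3, 3, 1]; 6 cycles in total.
Σ(ℓ_i−1) = 77−6 = 71; sign = (−1)^71 = -1.
Check: (18/77) = -1 by Zolotarev.

-1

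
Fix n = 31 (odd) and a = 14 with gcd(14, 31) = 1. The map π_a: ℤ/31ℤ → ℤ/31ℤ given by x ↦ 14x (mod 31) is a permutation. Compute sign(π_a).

+1

Trace 19: π^k(19) = [19, 18, 4, 25, 9, 2, 28] for k=0..6.
π_14 has 3 disjoint cycles with lengths [15, 15, 1] on {0,…,30}.
Σ(ℓ_i−1) = 31−3 = 28; sign = (−1)^28 = +1.
Check: (14/31) = +1 by Zolotarev.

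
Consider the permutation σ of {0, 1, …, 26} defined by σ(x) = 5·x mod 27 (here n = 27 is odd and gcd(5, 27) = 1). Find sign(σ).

Trace 11: π^k(11) = [11, 1, 5, 25, 17, 4, 20] for k=0..6.
4 cycles of lengths [18, 6, 2, 1].
With 4 cycles on 27 points, sign = (−1)^{27−4} = -1.
Check: (5/27) = -1 by Zolotarev.

-1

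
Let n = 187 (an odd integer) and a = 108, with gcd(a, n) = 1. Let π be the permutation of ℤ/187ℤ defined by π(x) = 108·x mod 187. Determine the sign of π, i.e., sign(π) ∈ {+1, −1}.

Trace 122: π^k(122) = [122, 86, 125, 36, 148, 89, 75] for k=0..6.
Cycle lengths of π_108 on ℤ/187ℤ: [80, 80, 16, 5, 5, 1]; 6 cycles in total.
n − c = 187 − 6 = 181; sign = (−1)^181 = -1.
Zolotarev: (108|187) = -1, matching the cycle-count sign.

-1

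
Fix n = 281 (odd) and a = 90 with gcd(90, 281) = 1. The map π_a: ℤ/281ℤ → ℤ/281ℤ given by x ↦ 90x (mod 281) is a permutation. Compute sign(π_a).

Start at x=1: 1 → 90 → 232 → 86 → 153 → 1 (one orbit).
57 cycles of lengths [5, 5, 5, 5, 5, 5, 5, 5, 5, 5, 5, 5, 5, 5, 5, 5, 5, 5, 5, 5, 5, 5, 5, 5, 5, 5, 5, 5, 5, 5, 5, 5, 5, 5, 5, 5, 5, 5, 5, 5, 5, 5, 5, 5, 5, 5, 5, 5, 5, 5, 5, 5, 5, 5, 5, 5, 1].
57 cycles on 281: each ℓ→(−1)^(ℓ−1), product (−1)^224 = +1.

+1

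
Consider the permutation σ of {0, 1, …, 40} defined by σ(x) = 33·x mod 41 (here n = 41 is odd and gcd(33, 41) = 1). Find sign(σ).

+1

Orbit of 9 under x↦33x: [9, 10, 2, 25, 5, 1, 33]… (length divides ord_41(33)).
The orbit structure of x ↦ 33x mod 41: 3 orbits of sizes [20, 20, 1].
n − c = 41 − 3 = 38; sign = (−1)^38 = +1.
The Jacobi symbol (33|41) = +1 (Zolotarev) agrees.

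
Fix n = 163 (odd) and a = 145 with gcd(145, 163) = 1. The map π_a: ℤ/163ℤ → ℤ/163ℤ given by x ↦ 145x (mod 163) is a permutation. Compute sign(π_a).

Trace 69: π^k(69) = [69, 62, 25, 39, 113, 85, 100] for k=0..6.
Cycle lengths of π_145 on ℤ/163ℤ: [81, 81, 1]; 3 cycles in total.
sign(π) = (−1)^{n − #cycles} = (−1)^{163−3} = (−1)^160 = +1.

+1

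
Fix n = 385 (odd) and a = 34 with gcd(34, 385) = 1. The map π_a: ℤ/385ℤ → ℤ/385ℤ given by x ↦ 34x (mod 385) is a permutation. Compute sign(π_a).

Orbit of 1 under x↦34x: [1, 34]… (length divides ord_385(34)).
Cycle type of π: 2×187 + 1×11; total 198 cycles.
Σ(ℓ_i−1) = 385−198 = 187; sign = (−1)^187 = -1.
(34|385)_J = -1 (Zolotarev's lemma cross-check).

-1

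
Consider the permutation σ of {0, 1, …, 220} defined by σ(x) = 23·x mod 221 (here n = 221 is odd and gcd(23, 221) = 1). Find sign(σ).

-1

Start at x=88: 88 → 35 → 142 → 172 → 199 → 157 → 75 → … (one orbit).
Cycle lengths of π_23 on ℤ/221ℤ: [48, 48, 48, 48, 16, 6, 6, 1]; 8 cycles in total.
221 − 8 = 213 transpositions; sign(π) = (−1)^213 = -1.
Check: (23/221) = -1 by Zolotarev.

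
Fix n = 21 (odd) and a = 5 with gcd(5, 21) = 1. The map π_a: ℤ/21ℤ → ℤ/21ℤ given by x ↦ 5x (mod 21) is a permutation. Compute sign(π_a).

+1

Start at x=20: 20 → 16 → 17 → 1 → 5 → 4 → 20 (one orbit).
π_5 has 5 disjoint cycles with lengths [6, 6, 6, 2, 1] on {0,…,20}.
sign(π) = (−1)^{n − #cycles} = (−1)^{21−5} = (−1)^16 = +1.
Check: (5/21) = +1 by Zolotarev.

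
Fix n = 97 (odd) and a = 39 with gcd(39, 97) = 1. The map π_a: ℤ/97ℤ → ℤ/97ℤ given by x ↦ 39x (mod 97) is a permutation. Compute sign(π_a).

-1

Start at x=57: 57 → 89 → 76 → 54 → 69 → 72 → 92 → … (one orbit).
The orbit structure of x ↦ 39x mod 97: 2 orbits of sizes [96, 1].
2 cycles on 97: each ℓ→(−1)^(ℓ−1), product (−1)^95 = -1.
Zolotarev: (39|97) = -1, matching the cycle-count sign.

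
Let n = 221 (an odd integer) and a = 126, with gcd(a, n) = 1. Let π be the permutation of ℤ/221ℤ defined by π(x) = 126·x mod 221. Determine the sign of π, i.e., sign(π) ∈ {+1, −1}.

-1

Trace 94: π^k(94) = [94, 131, 152, 146, 53, 48, 81] for k=0..6.
Cycle lengths of π_126 on ℤ/221ℤ: [48, 48, 48, 48, 16, 3, 3, 3, 3, 1]; 10 cycles in total.
10 cycles on 221: each ℓ→(−1)^(ℓ−1), product (−1)^211 = -1.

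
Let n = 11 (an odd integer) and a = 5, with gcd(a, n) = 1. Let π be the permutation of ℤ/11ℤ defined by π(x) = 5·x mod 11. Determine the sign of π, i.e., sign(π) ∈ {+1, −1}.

+1

Orbit of 9 under x↦5x: [9, 1, 5, 3, 4]… (length divides ord_11(5)).
Cycle lengths of π_5 on ℤ/11ℤ: [5, 5, 1]; 3 cycles in total.
3 cycles on 11: each ℓ→(−1)^(ℓ−1), product (−1)^8 = +1.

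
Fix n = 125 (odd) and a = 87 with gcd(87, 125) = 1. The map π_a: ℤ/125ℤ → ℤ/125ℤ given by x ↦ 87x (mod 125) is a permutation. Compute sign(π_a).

Orbit of 87 under x↦87x: [87, 69, 3, 11, 82, 9, 33]… (length divides ord_125(87)).
4 cycles of lengths [100, 20, 4, 1].
n − c = 125 − 4 = 121; sign = (−1)^121 = -1.

-1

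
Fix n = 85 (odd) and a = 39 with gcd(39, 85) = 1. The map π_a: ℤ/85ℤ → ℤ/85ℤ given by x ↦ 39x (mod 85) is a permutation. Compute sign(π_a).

-1

Orbit of 44 under x↦39x: [44, 16, 29, 26, 79, 21, 54]… (length divides ord_85(39)).
π_39 has 8 disjoint cycles with lengths [16, 16, 16, 16, 16, 2, 2, 1] on {0,…,84}.
With 8 cycles on 85 points, sign = (−1)^{85−8} = -1.
Zolotarev: (39|85) = -1, matching the cycle-count sign.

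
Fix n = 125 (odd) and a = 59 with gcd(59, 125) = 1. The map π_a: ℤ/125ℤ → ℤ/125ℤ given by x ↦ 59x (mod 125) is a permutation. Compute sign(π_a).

+1

Trace 29: π^k(29) = [29, 86, 74, 116, 94, 46, 89] for k=0..6.
Cycle type of π: 50×2 + 10×2 + 2×2 + 1; total 7 cycles.
125 − 7 = 118 transpositions; sign(π) = (−1)^118 = +1.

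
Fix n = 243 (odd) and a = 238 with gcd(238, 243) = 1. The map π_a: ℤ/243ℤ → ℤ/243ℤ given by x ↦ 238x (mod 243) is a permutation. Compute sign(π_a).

Start at x=130: 130 → 79 → 91 → 31 → 88 → 46 → 13 → … (one orbit).
The orbit structure of x ↦ 238x mod 243: 11 orbits of sizes [81, 81, 27, 27, 9, 9, 3, 3, 1, 1, 1].
243 − 11 = 232 transpositions; sign(π) = (−1)^232 = +1.
Zolotarev: (238|243) = +1, matching the cycle-count sign.

+1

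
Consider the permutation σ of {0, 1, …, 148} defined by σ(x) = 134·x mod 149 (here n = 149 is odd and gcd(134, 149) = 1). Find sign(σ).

-1

Start at x=67: 67 → 38 → 26 → 57 → 39 → 11 → 133 → … (one orbit).
Cycle type of π: 148 + 1; total 2 cycles.
2 cycles on 149: each ℓ→(−1)^(ℓ−1), product (−1)^147 = -1.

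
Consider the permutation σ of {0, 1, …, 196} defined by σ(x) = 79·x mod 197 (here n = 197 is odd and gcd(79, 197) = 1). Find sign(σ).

-1

Start at x=23: 23 → 44 → 127 → 183 → 76 → 94 → 137 → … (one orbit).
π_79 has 2 disjoint cycles with lengths [196, 1] on {0,…,196}.
sign(π) = (−1)^{n − #cycles} = (−1)^{197−2} = (−1)^195 = -1.
Check: (79/197) = -1 by Zolotarev.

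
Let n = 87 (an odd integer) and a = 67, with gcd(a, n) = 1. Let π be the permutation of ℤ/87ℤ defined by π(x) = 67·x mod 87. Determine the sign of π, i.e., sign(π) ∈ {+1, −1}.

Trace 1: π^k(1) = [1, 67, 52, 4, 7, 34, 16] for k=0..6.
9 cycles of lengths [14, 14, 14, 14, 14, 14, 1, 1, 1].
sign(π) = (−1)^{n − #cycles} = (−1)^{87−9} = (−1)^78 = +1.
Via Zolotarev, sign(π_{67}) = (67|87) = +1.

+1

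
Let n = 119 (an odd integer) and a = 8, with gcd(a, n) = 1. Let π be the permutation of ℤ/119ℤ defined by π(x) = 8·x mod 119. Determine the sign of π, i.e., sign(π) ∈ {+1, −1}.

+1

Orbit of 1 under x↦8x: [1, 8, 64, 36, 50, 43, 106]… (length divides ord_119(8)).
π_8 has 21 disjoint cycles with lengths [8, 8, 8, 8, 8, 8, 8, 8, 8, 8, 8, 8, 8, 8, 1, 1, 1, 1, 1, 1, 1] on {0,…,118}.
21 cycles on 119: each ℓ→(−1)^(ℓ−1), product (−1)^98 = +1.
Via Zolotarev, sign(π_{8}) = (8|119) = +1.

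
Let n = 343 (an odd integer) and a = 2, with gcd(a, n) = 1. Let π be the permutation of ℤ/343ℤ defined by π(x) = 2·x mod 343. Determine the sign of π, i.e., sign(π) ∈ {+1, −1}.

Orbit of 267 under x↦2x: [267, 191, 39, 78, 156, 312, 281]… (length divides ord_343(2)).
7 cycles of lengths [147, 147, 21, 21, 3, 3, 1].
n − c = 343 − 7 = 336; sign = (−1)^336 = +1.

+1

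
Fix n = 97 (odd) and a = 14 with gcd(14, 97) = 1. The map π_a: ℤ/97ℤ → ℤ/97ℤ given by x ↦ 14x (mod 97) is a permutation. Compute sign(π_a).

-1

Trace 66: π^k(66) = [66, 51, 35, 5, 70, 10, 43] for k=0..6.
Cycle lengths of π_14 on ℤ/97ℤ: [96, 1]; 2 cycles in total.
With 2 cycles on 97 points, sign = (−1)^{97−2} = -1.
The Jacobi symbol (14|97) = -1 (Zolotarev) agrees.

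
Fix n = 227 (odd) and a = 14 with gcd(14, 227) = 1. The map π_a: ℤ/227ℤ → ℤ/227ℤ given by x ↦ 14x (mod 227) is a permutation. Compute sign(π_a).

Trace 67: π^k(67) = [67, 30, 193, 205, 146, 1, 14] for k=0..6.
Cycle type of π: 226 + 1; total 2 cycles.
n − c = 227 − 2 = 225; sign = (−1)^225 = -1.

-1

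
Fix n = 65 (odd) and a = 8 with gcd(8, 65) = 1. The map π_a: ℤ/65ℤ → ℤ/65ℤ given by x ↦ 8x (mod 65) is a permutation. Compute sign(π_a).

+1

Trace 1: π^k(1) = [1, 8, 64, 57] for k=0..3.
Cycle type of π: 4×16 + 1; total 17 cycles.
65 − 17 = 48 transpositions; sign(π) = (−1)^48 = +1.
The Jacobi symbol (8|65) = +1 (Zolotarev) agrees.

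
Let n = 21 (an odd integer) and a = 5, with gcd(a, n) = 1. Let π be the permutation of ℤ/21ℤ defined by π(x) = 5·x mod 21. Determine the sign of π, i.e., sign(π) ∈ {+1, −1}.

+1

Trace 5: π^k(5) = [5, 4, 20, 16, 17, 1] for k=0..5.
Cycle lengths of π_5 on ℤ/21ℤ: [6, 6, 6, 2, 1]; 5 cycles in total.
n − c = 21 − 5 = 16; sign = (−1)^16 = +1.
Via Zolotarev, sign(π_{5}) = (5|21) = +1.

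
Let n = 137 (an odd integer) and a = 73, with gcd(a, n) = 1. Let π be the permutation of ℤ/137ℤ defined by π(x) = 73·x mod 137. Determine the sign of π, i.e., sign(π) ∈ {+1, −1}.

Start at x=59: 59 → 60 → 133 → 119 → 56 → 115 → 38 → … (one orbit).
The orbit structure of x ↦ 73x mod 137: 9 orbits of sizes [17, 17, 17, 17, 17, 17, 17, 17, 1].
137 − 9 = 128 transpositions; sign(π) = (−1)^128 = +1.
The Jacobi symbol (73|137) = +1 (Zolotarev) agrees.

+1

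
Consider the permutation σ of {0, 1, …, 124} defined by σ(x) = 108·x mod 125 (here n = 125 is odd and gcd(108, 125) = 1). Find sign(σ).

-1

Start at x=93: 93 → 44 → 2 → 91 → 78 → 49 → 42 → … (one orbit).
Cycle lengths of π_108 on ℤ/125ℤ: [100, 20, 4, 1]; 4 cycles in total.
n − c = 125 − 4 = 121; sign = (−1)^121 = -1.
The Jacobi symbol (108|125) = -1 (Zolotarev) agrees.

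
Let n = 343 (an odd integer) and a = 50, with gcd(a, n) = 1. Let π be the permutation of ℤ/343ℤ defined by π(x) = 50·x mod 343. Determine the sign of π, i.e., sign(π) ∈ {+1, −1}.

Trace 1: π^k(1) = [1, 50, 99, 148, 197, 246, 295] for k=0..6.
Cycle lengths of π_50 on ℤ/343ℤ: [7, 7, 7, 7, 7, 7, 7, 7, 7, 7, 7, 7, 7, 7, 7, 7, 7, 7, 7, 7, 7, 7, 7, 7, 7, 7, 7, 7, 7, 7, 7, 7, 7, 7, 7, 7, 7, 7, 7, 7, 7, 7, 1, 1, 1, 1, 1, 1, 1, 1, 1, 1, 1, 1, 1, 1, 1, 1, 1, 1, 1, 1, 1, 1, 1, 1, 1, 1, 1, 1, 1, 1, 1, 1, 1, 1, 1, 1, 1, 1, 1, 1, 1, 1, 1, 1, 1, 1, 1, 1, 1]; 91 cycles in total.
With 91 cycles on 343 points, sign = (−1)^{343−91} = +1.
(50|343)_J = +1 (Zolotarev's lemma cross-check).

+1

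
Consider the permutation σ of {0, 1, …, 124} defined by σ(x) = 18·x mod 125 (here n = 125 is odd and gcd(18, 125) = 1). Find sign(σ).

Start at x=57: 57 → 26 → 93 → 49 → 7 → 1 → 18 → … (one orbit).
Cycle type of π: 20×5 + 4×6 + 1; total 12 cycles.
12 cycles on 125: each ℓ→(−1)^(ℓ−1), product (−1)^113 = -1.
Check: (18/125) = -1 by Zolotarev.

-1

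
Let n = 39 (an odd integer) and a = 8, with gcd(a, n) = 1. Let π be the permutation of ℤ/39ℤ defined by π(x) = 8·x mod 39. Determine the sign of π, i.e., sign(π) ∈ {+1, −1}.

Start at x=1: 1 → 8 → 25 → 5 → 1 (one orbit).
π_8 has 11 disjoint cycles with lengths [4, 4, 4, 4, 4, 4, 4, 4, 4, 2, 1] on {0,…,38}.
sign(π) = (−1)^{n − #cycles} = (−1)^{39−11} = (−1)^28 = +1.
The Jacobi symbol (8|39) = +1 (Zolotarev) agrees.

+1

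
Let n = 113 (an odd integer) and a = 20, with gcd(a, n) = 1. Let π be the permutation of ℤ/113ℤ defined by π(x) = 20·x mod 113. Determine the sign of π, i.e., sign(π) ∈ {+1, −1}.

Start at x=67: 67 → 97 → 19 → 41 → 29 → 15 → 74 → … (one orbit).
Cycle type of π: 112 + 1; total 2 cycles.
Σ(ℓ_i−1) = 113−2 = 111; sign = (−1)^111 = -1.
Check: (20/113) = -1 by Zolotarev.

-1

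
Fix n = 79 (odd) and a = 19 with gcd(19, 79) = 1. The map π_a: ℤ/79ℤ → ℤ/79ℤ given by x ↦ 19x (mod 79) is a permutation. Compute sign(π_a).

Trace 1: π^k(1) = [1, 19, 45, 65, 50, 2, 38] for k=0..6.
π_19 has 3 disjoint cycles with lengths [39, 39, 1] on {0,…,78}.
3 cycles on 79: each ℓ→(−1)^(ℓ−1), product (−1)^76 = +1.
(19|79)_J = +1 (Zolotarev's lemma cross-check).

+1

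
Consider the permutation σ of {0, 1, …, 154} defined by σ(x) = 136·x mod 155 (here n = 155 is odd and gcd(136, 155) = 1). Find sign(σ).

-1

Orbit of 146 under x↦136x: [146, 16, 6, 41, 151, 76, 106]… (length divides ord_155(136)).
Decompose π into cycles: lengths [30, 30, 30, 30, 30, 1, 1, 1, 1, 1] (10 cycles, including the fixed point 0).
With 10 cycles on 155 points, sign = (−1)^{155−10} = -1.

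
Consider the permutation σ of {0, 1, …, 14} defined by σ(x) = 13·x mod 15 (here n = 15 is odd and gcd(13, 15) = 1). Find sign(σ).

Trace 13: π^k(13) = [13, 4, 7, 1] for k=0..3.
π_13 has 6 disjoint cycles with lengths [4, 4, 4, 1, 1, 1] on {0,…,14}.
6 cycles on 15: each ℓ→(−1)^(ℓ−1), product (−1)^9 = -1.
Via Zolotarev, sign(π_{13}) = (13|15) = -1.

-1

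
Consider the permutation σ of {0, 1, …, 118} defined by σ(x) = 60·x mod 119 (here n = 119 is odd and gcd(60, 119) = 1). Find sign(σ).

Trace 1: π^k(1) = [1, 60, 30, 15, 67, 93, 106] for k=0..6.
The orbit structure of x ↦ 60x mod 119: 9 orbits of sizes [24, 24, 24, 24, 8, 8, 3, 3, 1].
Σ(ℓ_i−1) = 119−9 = 110; sign = (−1)^110 = +1.
Via Zolotarev, sign(π_{60}) = (60|119) = +1.

+1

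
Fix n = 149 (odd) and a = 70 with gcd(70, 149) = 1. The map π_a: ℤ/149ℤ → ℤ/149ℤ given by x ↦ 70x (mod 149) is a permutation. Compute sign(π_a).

-1

Orbit of 43 under x↦70x: [43, 30, 14, 86, 60, 28, 23]… (length divides ord_149(70)).
Cycle type of π: 148 + 1; total 2 cycles.
Σ(ℓ_i−1) = 149−2 = 147; sign = (−1)^147 = -1.
The Jacobi symbol (70|149) = -1 (Zolotarev) agrees.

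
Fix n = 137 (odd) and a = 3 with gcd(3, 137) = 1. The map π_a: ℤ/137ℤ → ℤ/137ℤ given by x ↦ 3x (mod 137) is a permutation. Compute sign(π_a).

-1

Trace 42: π^k(42) = [42, 126, 104, 38, 114, 68, 67] for k=0..6.
2 cycles of lengths [136, 1].
sign(π) = (−1)^{n − #cycles} = (−1)^{137−2} = (−1)^135 = -1.
Zolotarev: (3|137) = -1, matching the cycle-count sign.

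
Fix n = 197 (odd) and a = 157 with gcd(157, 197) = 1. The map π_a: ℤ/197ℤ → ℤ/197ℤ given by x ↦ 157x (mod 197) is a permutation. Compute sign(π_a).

Start at x=60: 60 → 161 → 61 → 121 → 85 → 146 → 70 → … (one orbit).
Cycle lengths of π_157 on ℤ/197ℤ: [98, 98, 1]; 3 cycles in total.
3 cycles on 197: each ℓ→(−1)^(ℓ−1), product (−1)^194 = +1.
Check: (157/197) = +1 by Zolotarev.

+1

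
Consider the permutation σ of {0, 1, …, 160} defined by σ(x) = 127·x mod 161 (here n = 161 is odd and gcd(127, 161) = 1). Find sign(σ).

Start at x=64: 64 → 78 → 85 → 8 → 50 → 71 → 1 → … (one orbit).
21 cycles of lengths [11, 11, 11, 11, 11, 11, 11, 11, 11, 11, 11, 11, 11, 11, 1, 1, 1, 1, 1, 1, 1].
161 − 21 = 140 transpositions; sign(π) = (−1)^140 = +1.

+1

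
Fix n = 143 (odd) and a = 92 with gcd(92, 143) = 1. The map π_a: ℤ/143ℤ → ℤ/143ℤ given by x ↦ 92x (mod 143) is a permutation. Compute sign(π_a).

+1

Start at x=27: 27 → 53 → 14 → 1 → 92 → 27 (one orbit).
Cycle lengths of π_92 on ℤ/143ℤ: [5, 5, 5, 5, 5, 5, 5, 5, 5, 5, 5, 5, 5, 5, 5, 5, 5, 5, 5, 5, 5, 5, 5, 5, 5, 5, 1, 1, 1, 1, 1, 1, 1, 1, 1, 1, 1, 1, 1]; 39 cycles in total.
sign(π) = (−1)^{n − #cycles} = (−1)^{143−39} = (−1)^104 = +1.
Via Zolotarev, sign(π_{92}) = (92|143) = +1.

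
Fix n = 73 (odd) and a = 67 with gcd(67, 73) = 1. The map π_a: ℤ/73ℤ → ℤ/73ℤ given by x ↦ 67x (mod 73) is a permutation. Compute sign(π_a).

Start at x=27: 27 → 57 → 23 → 8 → 25 → 69 → 24 → … (one orbit).
π_67 has 3 disjoint cycles with lengths [36, 36, 1] on {0,…,72}.
Σ(ℓ_i−1) = 73−3 = 70; sign = (−1)^70 = +1.

+1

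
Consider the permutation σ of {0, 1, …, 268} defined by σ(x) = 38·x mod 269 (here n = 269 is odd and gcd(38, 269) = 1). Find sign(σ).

+1

Start at x=99: 99 → 265 → 117 → 142 → 16 → 70 → 239 → … (one orbit).
Cycle lengths of π_38 on ℤ/269ℤ: [67, 67, 67, 67, 1]; 5 cycles in total.
n − c = 269 − 5 = 264; sign = (−1)^264 = +1.
Zolotarev: (38|269) = +1, matching the cycle-count sign.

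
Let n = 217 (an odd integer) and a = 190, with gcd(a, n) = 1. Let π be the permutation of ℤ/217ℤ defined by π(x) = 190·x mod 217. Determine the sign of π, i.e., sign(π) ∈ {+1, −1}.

+1

Start at x=64: 64 → 8 → 1 → 190 → 78 → 64 (one orbit).
The orbit structure of x ↦ 190x mod 217: 49 orbits of sizes [5, 5, 5, 5, 5, 5, 5, 5, 5, 5, 5, 5, 5, 5, 5, 5, 5, 5, 5, 5, 5, 5, 5, 5, 5, 5, 5, 5, 5, 5, 5, 5, 5, 5, 5, 5, 5, 5, 5, 5, 5, 5, 1, 1, 1, 1, 1, 1, 1].
sign(π) = (−1)^{n − #cycles} = (−1)^{217−49} = (−1)^168 = +1.
Check: (190/217) = +1 by Zolotarev.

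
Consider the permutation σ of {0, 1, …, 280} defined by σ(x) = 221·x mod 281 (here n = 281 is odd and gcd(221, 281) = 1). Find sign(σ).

Orbit of 228 under x↦221x: [228, 89, 280, 60, 53, 192, 1]… (length divides ord_281(221)).
Cycle lengths of π_221 on ℤ/281ℤ: [8, 8, 8, 8, 8, 8, 8, 8, 8, 8, 8, 8, 8, 8, 8, 8, 8, 8, 8, 8, 8, 8, 8, 8, 8, 8, 8, 8, 8, 8, 8, 8, 8, 8, 8, 1]; 36 cycles in total.
Σ(ℓ_i−1) = 281−36 = 245; sign = (−1)^245 = -1.
Via Zolotarev, sign(π_{221}) = (221|281) = -1.

-1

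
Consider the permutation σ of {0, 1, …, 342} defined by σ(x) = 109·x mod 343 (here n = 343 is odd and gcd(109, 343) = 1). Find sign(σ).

+1

Orbit of 88 under x↦109x: [88, 331, 64, 116, 296, 22, 340]… (length divides ord_343(109)).
7 cycles of lengths [147, 147, 21, 21, 3, 3, 1].
Σ(ℓ_i−1) = 343−7 = 336; sign = (−1)^336 = +1.
Via Zolotarev, sign(π_{109}) = (109|343) = +1.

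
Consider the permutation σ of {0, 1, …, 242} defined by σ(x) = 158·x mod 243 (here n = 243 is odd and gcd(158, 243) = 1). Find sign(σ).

-1

Start at x=214: 214 → 35 → 184 → 155 → 190 → 131 → 43 → … (one orbit).
Cycle type of π: 162 + 54 + 18 + 6 + 2 + 1; total 6 cycles.
With 6 cycles on 243 points, sign = (−1)^{243−6} = -1.
Zolotarev: (158|243) = -1, matching the cycle-count sign.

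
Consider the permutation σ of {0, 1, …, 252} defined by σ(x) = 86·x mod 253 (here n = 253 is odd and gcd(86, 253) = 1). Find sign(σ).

Orbit of 229 under x↦86x: [229, 213, 102, 170, 199, 163, 103]… (length divides ord_253(86)).
Cycle type of π: 110×2 + 22 + 5×2 + 1; total 6 cycles.
6 cycles on 253: each ℓ→(−1)^(ℓ−1), product (−1)^247 = -1.

-1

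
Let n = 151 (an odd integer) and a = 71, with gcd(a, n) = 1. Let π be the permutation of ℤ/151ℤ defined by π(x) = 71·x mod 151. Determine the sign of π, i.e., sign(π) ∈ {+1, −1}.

Trace 135: π^k(135) = [135, 72, 129, 99, 83, 4, 133] for k=0..6.
Decompose π into cycles: lengths [150, 1] (2 cycles, including the fixed point 0).
n − c = 151 − 2 = 149; sign = (−1)^149 = -1.

-1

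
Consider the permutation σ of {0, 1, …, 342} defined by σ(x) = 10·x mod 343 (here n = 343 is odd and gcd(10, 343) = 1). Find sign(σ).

Start at x=270: 270 → 299 → 246 → 59 → 247 → 69 → 4 → … (one orbit).
4 cycles of lengths [294, 42, 6, 1].
Σ(ℓ_i−1) = 343−4 = 339; sign = (−1)^339 = -1.
Via Zolotarev, sign(π_{10}) = (10|343) = -1.

-1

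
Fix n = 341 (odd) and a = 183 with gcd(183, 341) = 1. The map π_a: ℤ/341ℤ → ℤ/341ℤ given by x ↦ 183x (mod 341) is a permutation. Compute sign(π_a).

-1

Trace 267: π^k(267) = [267, 98, 202, 138, 20, 250, 56] for k=0..6.
π_183 has 14 disjoint cycles with lengths [30, 30, 30, 30, 30, 30, 30, 30, 30, 30, 15, 15, 10, 1] on {0,…,340}.
sign(π) = (−1)^{n − #cycles} = (−1)^{341−14} = (−1)^327 = -1.
Check: (183/341) = -1 by Zolotarev.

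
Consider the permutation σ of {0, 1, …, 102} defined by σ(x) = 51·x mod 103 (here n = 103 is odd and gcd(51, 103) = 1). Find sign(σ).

-1

Trace 92: π^k(92) = [92, 57, 23, 40, 83, 10, 98] for k=0..6.
2 cycles of lengths [102, 1].
103 − 2 = 101 transpositions; sign(π) = (−1)^101 = -1.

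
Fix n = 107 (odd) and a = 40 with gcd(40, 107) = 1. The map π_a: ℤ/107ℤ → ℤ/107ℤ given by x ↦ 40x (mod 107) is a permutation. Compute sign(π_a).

Trace 53: π^k(53) = [53, 87, 56, 100, 41, 35, 9] for k=0..6.
Cycle type of π: 53×2 + 1; total 3 cycles.
3 cycles on 107: each ℓ→(−1)^(ℓ−1), product (−1)^104 = +1.

+1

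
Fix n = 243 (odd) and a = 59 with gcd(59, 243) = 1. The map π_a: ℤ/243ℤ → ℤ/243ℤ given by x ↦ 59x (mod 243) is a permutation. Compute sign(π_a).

-1

Start at x=35: 35 → 121 → 92 → 82 → 221 → 160 → 206 → … (one orbit).
Cycle lengths of π_59 on ℤ/243ℤ: [162, 54, 18, 6, 2, 1]; 6 cycles in total.
243 − 6 = 237 transpositions; sign(π) = (−1)^237 = -1.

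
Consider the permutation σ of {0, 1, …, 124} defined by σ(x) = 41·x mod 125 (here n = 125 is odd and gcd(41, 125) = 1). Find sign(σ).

Start at x=31: 31 → 21 → 111 → 51 → 91 → 106 → 96 → … (one orbit).
The orbit structure of x ↦ 41x mod 125: 13 orbits of sizes [25, 25, 25, 25, 5, 5, 5, 5, 1, 1, 1, 1, 1].
Σ(ℓ_i−1) = 125−13 = 112; sign = (−1)^112 = +1.
Check: (41/125) = +1 by Zolotarev.

+1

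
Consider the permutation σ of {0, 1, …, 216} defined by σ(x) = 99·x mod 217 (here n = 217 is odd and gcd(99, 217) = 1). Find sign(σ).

Trace 36: π^k(36) = [36, 92, 211, 57, 1, 99] for k=0..5.
The orbit structure of x ↦ 99x mod 217: 42 orbits of sizes [6, 6, 6, 6, 6, 6, 6, 6, 6, 6, 6, 6, 6, 6, 6, 6, 6, 6, 6, 6, 6, 6, 6, 6, 6, 6, 6, 6, 6, 6, 6, 6, 6, 6, 6, 1, 1, 1, 1, 1, 1, 1].
n − c = 217 − 42 = 175; sign = (−1)^175 = -1.
The Jacobi symbol (99|217) = -1 (Zolotarev) agrees.

-1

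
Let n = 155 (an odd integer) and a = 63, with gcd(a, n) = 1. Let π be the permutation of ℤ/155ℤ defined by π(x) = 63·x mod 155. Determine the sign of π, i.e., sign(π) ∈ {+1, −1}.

-1

Start at x=94: 94 → 32 → 1 → 63 → 94 (one orbit).
Cycle lengths of π_63 on ℤ/155ℤ: [4, 4, 4, 4, 4, 4, 4, 4, 4, 4, 4, 4, 4, 4, 4, 4, 4, 4, 4, 4, 4, 4, 4, 4, 4, 4, 4, 4, 4, 4, 4, 1, 1, 1, 1, 1, 1, 1, 1, 1, 1, 1, 1, 1, 1, 1, 1, 1, 1, 1, 1, 1, 1, 1, 1, 1, 1, 1, 1, 1, 1, 1]; 62 cycles in total.
sign(π) = (−1)^{n − #cycles} = (−1)^{155−62} = (−1)^93 = -1.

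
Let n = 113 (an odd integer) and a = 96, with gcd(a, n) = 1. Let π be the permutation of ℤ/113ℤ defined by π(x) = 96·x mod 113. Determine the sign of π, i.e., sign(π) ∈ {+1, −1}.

Start at x=78: 78 → 30 → 55 → 82 → 75 → 81 → 92 → … (one orbit).
Decompose π into cycles: lengths [112, 1] (2 cycles, including the fixed point 0).
Σ(ℓ_i−1) = 113−2 = 111; sign = (−1)^111 = -1.
Via Zolotarev, sign(π_{96}) = (96|113) = -1.

-1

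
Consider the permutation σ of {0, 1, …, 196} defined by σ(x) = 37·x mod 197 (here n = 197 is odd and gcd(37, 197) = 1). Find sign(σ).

+1

Trace 85: π^k(85) = [85, 190, 135, 70, 29, 88, 104] for k=0..6.
5 cycles of lengths [49, 49, 49, 49, 1].
sign(π) = (−1)^{n − #cycles} = (−1)^{197−5} = (−1)^192 = +1.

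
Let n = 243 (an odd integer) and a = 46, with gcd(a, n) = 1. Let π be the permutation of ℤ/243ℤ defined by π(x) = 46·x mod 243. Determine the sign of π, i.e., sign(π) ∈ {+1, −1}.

+1

Trace 208: π^k(208) = [208, 91, 55, 100, 226, 190, 235] for k=0..6.
27 cycles of lengths [27, 27, 27, 27, 27, 27, 9, 9, 9, 9, 9, 9, 3, 3, 3, 3, 3, 3, 1, 1, 1, 1, 1, 1, 1, 1, 1].
243 − 27 = 216 transpositions; sign(π) = (−1)^216 = +1.
(46|243)_J = +1 (Zolotarev's lemma cross-check).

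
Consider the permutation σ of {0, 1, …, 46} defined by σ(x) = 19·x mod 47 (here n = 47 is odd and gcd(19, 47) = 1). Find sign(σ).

-1

Trace 11: π^k(11) = [11, 21, 23, 14, 31, 25, 5] for k=0..6.
π_19 has 2 disjoint cycles with lengths [46, 1] on {0,…,46}.
sign(π) = (−1)^{n − #cycles} = (−1)^{47−2} = (−1)^45 = -1.
Via Zolotarev, sign(π_{19}) = (19|47) = -1.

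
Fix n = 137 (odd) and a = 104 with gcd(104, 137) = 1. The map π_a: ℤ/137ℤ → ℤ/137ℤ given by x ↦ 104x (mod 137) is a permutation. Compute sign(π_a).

-1

Start at x=119: 119 → 46 → 126 → 89 → 77 → 62 → 9 → … (one orbit).
Cycle lengths of π_104 on ℤ/137ℤ: [136, 1]; 2 cycles in total.
137 − 2 = 135 transpositions; sign(π) = (−1)^135 = -1.
The Jacobi symbol (104|137) = -1 (Zolotarev) agrees.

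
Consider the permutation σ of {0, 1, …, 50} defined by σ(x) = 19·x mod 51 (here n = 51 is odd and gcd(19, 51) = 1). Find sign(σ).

Orbit of 13 under x↦19x: [13, 43, 1, 19, 4, 25, 16]… (length divides ord_51(19)).
Decompose π into cycles: lengths [8, 8, 8, 8, 8, 8, 1, 1, 1] (9 cycles, including the fixed point 0).
With 9 cycles on 51 points, sign = (−1)^{51−9} = +1.
Via Zolotarev, sign(π_{19}) = (19|51) = +1.

+1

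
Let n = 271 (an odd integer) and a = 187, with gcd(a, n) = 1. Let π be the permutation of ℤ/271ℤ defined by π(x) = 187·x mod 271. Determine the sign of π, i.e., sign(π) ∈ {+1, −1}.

Trace 244: π^k(244) = [244, 100, 1, 187, 10] for k=0..4.
Cycle type of π: 5×54 + 1; total 55 cycles.
sign(π) = (−1)^{n − #cycles} = (−1)^{271−55} = (−1)^216 = +1.
Zolotarev: (187|271) = +1, matching the cycle-count sign.

+1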